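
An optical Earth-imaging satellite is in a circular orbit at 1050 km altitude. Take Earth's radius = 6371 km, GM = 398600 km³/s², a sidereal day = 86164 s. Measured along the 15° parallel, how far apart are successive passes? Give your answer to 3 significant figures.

Semi-major axis a = 6371 + 1050 = 7421 km. Period T = 2π√(a³/μ) = 2π√(7421³/398600) = 6362.2 s = 106.04 min.
Node shift per orbit = (6362.2/86164) × 360° = 26.58°.
Equatorial spacing = 26.58 × 111.2 km/° = 2956 km.
At 15° latitude, spacing = 2956 × cos(15°) = 2855 km.

2860 km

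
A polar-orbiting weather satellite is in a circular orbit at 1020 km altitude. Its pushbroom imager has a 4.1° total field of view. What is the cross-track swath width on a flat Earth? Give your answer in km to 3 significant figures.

Half-angle = 4.1°/2 = 2.05°.
Swath width ≈ 2h·tan(θ/2) = 2 × 1020 × tan(2.05°) = 73.0 km.

73.0 km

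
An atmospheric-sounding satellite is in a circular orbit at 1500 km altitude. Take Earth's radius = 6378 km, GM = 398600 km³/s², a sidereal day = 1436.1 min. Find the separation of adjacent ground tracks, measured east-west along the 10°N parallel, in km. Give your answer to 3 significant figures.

Semi-major axis a = 6378 + 1500 = 7878 km. Period T = 2π√(a³/μ) = 2π√(7878³/398600) = 6958.8 s = 115.98 min.
Node shift per orbit = (6958.8/86166) × 360° = 29.07°.
Equatorial spacing = 29.07 × 111.3 km/° = 3236 km.
At 10° latitude, spacing = 3236 × cos(10°) = 3187 km.

3190 km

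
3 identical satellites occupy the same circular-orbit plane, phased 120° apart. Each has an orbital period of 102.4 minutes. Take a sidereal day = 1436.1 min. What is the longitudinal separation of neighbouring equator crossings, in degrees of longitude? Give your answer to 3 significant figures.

8.56°

T = 102.4 min = 6144.0 s.
Single-satellite node shift = (6144.0/86166) × 360° = 25.67°.
With 3 satellites evenly phased, successive equator crossings are 25.67/3 = 8.557° apart.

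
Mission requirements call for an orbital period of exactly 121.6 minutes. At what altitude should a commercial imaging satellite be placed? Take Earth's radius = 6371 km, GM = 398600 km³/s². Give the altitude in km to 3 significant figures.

T = 121.6 min = 7296.0 s.
From T = 2π√(a³/μ): a = (μ T²/4π²)^(1/3) = (398600 × 7296.0² / 4π²)^(1/3) = 8130 km.
Altitude h = a − R = 8130 − 6371 = 1759 km.

1760 km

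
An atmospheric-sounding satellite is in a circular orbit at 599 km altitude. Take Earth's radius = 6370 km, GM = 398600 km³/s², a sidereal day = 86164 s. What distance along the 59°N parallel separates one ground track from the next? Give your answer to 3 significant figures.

1390 km

Semi-major axis a = 6370 + 599 = 6969 km. Period T = 2π√(a³/μ) = 2π√(6969³/398600) = 5789.8 s = 96.50 min.
Node shift per orbit = (5789.8/86164) × 360° = 24.19°.
Equatorial spacing = 24.19 × 111.2 km/° = 2689 km.
At 59° latitude, spacing = 2689 × cos(59°) = 1385 km.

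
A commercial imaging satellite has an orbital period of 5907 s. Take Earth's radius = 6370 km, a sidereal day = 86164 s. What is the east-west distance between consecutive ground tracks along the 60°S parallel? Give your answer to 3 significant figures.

1370 km

Node shift per orbit = (5907.0/86164) × 360° = 24.68°.
Equatorial spacing = 24.68 × 111.2 km/° = 2744 km.
At 60° latitude, spacing = 2744 × cos(60°) = 1372 km.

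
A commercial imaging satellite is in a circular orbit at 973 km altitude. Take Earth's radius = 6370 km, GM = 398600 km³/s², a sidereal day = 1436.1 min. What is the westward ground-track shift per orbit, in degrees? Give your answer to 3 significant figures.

26.2°

Semi-major axis a = 6370 + 973 = 7343 km. Period T = 2π√(a³/μ) = 2π√(7343³/398600) = 6262.1 s = 104.37 min.
During one orbit Earth rotates (6262.1 / 86166) × 360° = 26.16°.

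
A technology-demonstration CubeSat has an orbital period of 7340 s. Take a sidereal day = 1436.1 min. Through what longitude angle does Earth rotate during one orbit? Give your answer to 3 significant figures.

30.7°

During one orbit Earth rotates (7340.0 / 86166) × 360° = 30.67°.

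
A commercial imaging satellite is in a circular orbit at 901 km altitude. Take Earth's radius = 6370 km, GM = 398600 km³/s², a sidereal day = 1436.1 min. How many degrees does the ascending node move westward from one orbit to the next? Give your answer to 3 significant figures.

25.8°

Semi-major axis a = 6370 + 901 = 7271 km. Period T = 2π√(a³/μ) = 2π√(7271³/398600) = 6170.2 s = 102.84 min.
During one orbit Earth rotates (6170.2 / 86166) × 360° = 25.78°.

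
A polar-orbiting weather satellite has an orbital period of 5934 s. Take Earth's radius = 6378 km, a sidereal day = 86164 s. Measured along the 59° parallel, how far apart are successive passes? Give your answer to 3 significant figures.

Node shift per orbit = (5934.0/86164) × 360° = 24.79°.
Equatorial spacing = 24.79 × 111.3 km/° = 2760 km.
At 59° latitude, spacing = 2760 × cos(59°) = 1421 km.

1420 km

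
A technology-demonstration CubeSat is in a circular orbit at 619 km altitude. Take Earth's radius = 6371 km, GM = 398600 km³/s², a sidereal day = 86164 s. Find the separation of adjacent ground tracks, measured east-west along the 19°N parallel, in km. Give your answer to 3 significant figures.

Semi-major axis a = 6371 + 619 = 6990 km. Period T = 2π√(a³/μ) = 2π√(6990³/398600) = 5816.0 s = 96.93 min.
Node shift per orbit = (5816.0/86164) × 360° = 24.30°.
Equatorial spacing = 24.30 × 111.2 km/° = 2702 km.
At 19° latitude, spacing = 2702 × cos(19°) = 2555 km.

2550 km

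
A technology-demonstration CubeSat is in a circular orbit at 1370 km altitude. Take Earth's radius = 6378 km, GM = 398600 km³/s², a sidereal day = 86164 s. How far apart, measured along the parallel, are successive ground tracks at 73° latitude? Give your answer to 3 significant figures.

923 km

Semi-major axis a = 6378 + 1370 = 7748 km. Period T = 2π√(a³/μ) = 2π√(7748³/398600) = 6787.3 s = 113.12 min.
Node shift per orbit = (6787.3/86164) × 360° = 28.36°.
Equatorial spacing = 28.36 × 111.3 km/° = 3157 km.
At 73° latitude, spacing = 3157 × cos(73°) = 923 km.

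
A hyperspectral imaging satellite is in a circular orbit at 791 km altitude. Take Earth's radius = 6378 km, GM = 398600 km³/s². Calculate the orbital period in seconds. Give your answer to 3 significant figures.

6040 seconds

Semi-major axis a = 6378 + 791 = 7169 km. Period T = 2π√(a³/μ) = 2π√(7169³/398600) = 6040.9 s = 100.68 min.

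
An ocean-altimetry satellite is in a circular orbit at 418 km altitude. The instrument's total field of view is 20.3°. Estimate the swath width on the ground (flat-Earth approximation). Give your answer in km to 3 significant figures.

Half-angle = 20.3°/2 = 10.15°.
Swath width ≈ 2h·tan(θ/2) = 2 × 418 × tan(10.15°) = 149.7 km.

150 km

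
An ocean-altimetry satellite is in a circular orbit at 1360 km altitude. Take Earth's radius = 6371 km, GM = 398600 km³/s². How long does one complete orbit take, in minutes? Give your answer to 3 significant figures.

113 min

Semi-major axis a = 6371 + 1360 = 7731 km. Period T = 2π√(a³/μ) = 2π√(7731³/398600) = 6765.0 s = 112.75 min.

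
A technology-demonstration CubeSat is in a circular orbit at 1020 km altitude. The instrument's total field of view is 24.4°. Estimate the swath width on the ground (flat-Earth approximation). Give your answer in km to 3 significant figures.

441 km

Half-angle = 24.4°/2 = 12.2°.
Swath width ≈ 2h·tan(θ/2) = 2 × 1020 × tan(12.2°) = 441.1 km.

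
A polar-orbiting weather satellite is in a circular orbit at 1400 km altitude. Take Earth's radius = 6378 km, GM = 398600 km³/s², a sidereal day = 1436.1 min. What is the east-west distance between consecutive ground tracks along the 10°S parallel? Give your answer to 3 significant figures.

Semi-major axis a = 6378 + 1400 = 7778 km. Period T = 2π√(a³/μ) = 2π√(7778³/398600) = 6826.7 s = 113.78 min.
Node shift per orbit = (6826.7/86166) × 360° = 28.52°.
Equatorial spacing = 28.52 × 111.3 km/° = 3175 km.
At 10° latitude, spacing = 3175 × cos(10°) = 3127 km.

3130 km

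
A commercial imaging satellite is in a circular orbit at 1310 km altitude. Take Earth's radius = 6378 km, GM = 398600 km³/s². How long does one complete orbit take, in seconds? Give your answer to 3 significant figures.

6710 seconds

Semi-major axis a = 6378 + 1310 = 7688 km. Period T = 2π√(a³/μ) = 2π√(7688³/398600) = 6708.6 s = 111.81 min.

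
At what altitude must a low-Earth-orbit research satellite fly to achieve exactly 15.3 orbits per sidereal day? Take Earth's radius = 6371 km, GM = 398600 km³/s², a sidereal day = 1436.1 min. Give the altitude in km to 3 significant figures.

471 km

Required period T = 86166 / 15.3 = 5631.8 s.
From T = 2π√(a³/μ): a = (μ T²/4π²)^(1/3) = (398600 × 5631.8² / 4π²)^(1/3) = 6842 km.
Altitude h = a − R = 6842 − 6371 = 471 km.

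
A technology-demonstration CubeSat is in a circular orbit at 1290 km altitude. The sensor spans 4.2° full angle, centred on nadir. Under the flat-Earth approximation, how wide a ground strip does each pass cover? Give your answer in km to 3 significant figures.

94.6 km

Half-angle = 4.2°/2 = 2.1°.
Swath width ≈ 2h·tan(θ/2) = 2 × 1290 × tan(2.1°) = 94.6 km.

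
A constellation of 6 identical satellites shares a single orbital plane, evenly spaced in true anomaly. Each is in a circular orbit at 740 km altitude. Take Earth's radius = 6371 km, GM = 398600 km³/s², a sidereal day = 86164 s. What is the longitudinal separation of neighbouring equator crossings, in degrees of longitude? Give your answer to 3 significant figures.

Semi-major axis a = 6371 + 740 = 7111 km. Period T = 2π√(a³/μ) = 2π√(7111³/398600) = 5967.7 s = 99.46 min.
Single-satellite node shift = (5967.7/86164) × 360° = 24.93°.
With 6 satellites evenly phased, successive equator crossings are 24.93/6 = 4.156° apart.

4.16°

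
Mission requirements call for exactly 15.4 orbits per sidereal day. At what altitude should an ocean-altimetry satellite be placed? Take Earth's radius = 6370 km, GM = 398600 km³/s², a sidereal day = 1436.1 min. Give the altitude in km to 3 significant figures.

442 km

Required period T = 86166 / 15.4 = 5595.2 s.
From T = 2π√(a³/μ): a = (μ T²/4π²)^(1/3) = (398600 × 5595.2² / 4π²)^(1/3) = 6812 km.
Altitude h = a − R = 6812 − 6370 = 442 km.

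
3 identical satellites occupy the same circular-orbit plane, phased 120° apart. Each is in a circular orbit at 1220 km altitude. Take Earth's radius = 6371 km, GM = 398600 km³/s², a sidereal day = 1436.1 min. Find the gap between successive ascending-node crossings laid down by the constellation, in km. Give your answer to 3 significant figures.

1020 km

Semi-major axis a = 6371 + 1220 = 7591 km. Period T = 2π√(a³/μ) = 2π√(7591³/398600) = 6582.0 s = 109.70 min.
Single-satellite node shift = (6582.0/86166) × 360° = 27.50°.
With 3 satellites evenly phased, successive equator crossings are 27.50/3 = 9.167° apart.
That is 9.167 × 111.2 = 1019 km at the equator.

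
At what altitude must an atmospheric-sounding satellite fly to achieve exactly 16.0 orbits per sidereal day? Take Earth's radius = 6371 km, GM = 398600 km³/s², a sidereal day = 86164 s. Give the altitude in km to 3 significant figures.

Required period T = 86164 / 16.0 = 5385.2 s.
From T = 2π√(a³/μ): a = (μ T²/4π²)^(1/3) = (398600 × 5385.2² / 4π²)^(1/3) = 6640 km.
Altitude h = a − R = 6640 − 6371 = 269 km.

269 km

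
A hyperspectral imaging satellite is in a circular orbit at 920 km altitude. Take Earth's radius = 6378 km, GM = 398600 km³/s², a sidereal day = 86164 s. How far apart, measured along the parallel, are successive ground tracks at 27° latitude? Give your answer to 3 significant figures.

2570 km

Semi-major axis a = 6378 + 920 = 7298 km. Period T = 2π√(a³/μ) = 2π√(7298³/398600) = 6204.6 s = 103.41 min.
Node shift per orbit = (6204.6/86164) × 360° = 25.92°.
Equatorial spacing = 25.92 × 111.3 km/° = 2886 km.
At 27° latitude, spacing = 2886 × cos(27°) = 2571 km.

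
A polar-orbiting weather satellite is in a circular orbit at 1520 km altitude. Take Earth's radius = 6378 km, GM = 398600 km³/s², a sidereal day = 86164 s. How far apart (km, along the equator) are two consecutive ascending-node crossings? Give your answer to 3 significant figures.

3250 km

Semi-major axis a = 6378 + 1520 = 7898 km. Period T = 2π√(a³/μ) = 2π√(7898³/398600) = 6985.3 s = 116.42 min.
During one orbit Earth rotates (6985.3 / 86164) × 360° = 29.19°.
At the equator that is 29.19° × (2π·6378/360) km/° = 29.19 × 111.3 = 3249 km.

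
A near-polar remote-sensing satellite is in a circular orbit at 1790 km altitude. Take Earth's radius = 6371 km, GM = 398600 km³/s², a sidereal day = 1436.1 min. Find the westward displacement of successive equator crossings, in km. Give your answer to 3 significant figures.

3410 km

Semi-major axis a = 6371 + 1790 = 8161 km. Period T = 2π√(a³/μ) = 2π√(8161³/398600) = 7337.1 s = 122.29 min.
During one orbit Earth rotates (7337.1 / 86166) × 360° = 30.65°.
At the equator that is 30.65° × (2π·6371/360) km/° = 30.65 × 111.2 = 3409 km.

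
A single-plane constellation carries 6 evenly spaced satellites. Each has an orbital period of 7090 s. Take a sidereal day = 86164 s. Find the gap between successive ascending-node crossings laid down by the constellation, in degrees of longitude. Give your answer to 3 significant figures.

4.94°

Single-satellite node shift = (7090.0/86164) × 360° = 29.62°.
With 6 satellites evenly phased, successive equator crossings are 29.62/6 = 4.937° apart.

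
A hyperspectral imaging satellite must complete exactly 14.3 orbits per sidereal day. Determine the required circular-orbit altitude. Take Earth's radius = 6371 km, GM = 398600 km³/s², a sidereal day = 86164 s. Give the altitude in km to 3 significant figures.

Required period T = 86164 / 14.3 = 6025.5 s.
From T = 2π√(a³/μ): a = (μ T²/4π²)^(1/3) = (398600 × 6025.5² / 4π²)^(1/3) = 7157 km.
Altitude h = a − R = 7157 − 6371 = 786 km.

786 km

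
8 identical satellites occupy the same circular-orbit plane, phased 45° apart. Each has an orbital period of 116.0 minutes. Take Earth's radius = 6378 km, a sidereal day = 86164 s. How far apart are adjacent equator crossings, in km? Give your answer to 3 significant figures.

405 km

T = 116.0 min = 6960.0 s.
Single-satellite node shift = (6960.0/86164) × 360° = 29.08°.
With 8 satellites evenly phased, successive equator crossings are 29.08/8 = 3.635° apart.
That is 3.635 × 111.3 = 405 km at the equator.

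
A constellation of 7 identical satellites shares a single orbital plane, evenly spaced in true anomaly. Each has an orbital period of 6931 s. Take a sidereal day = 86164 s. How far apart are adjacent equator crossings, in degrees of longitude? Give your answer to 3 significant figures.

Single-satellite node shift = (6931.0/86164) × 360° = 28.96°.
With 7 satellites evenly phased, successive equator crossings are 28.96/7 = 4.137° apart.

4.14°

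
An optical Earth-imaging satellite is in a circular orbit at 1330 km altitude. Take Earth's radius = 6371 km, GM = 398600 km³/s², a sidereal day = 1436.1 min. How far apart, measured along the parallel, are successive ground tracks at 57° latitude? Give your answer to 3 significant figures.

1700 km

Semi-major axis a = 6371 + 1330 = 7701 km. Period T = 2π√(a³/μ) = 2π√(7701³/398600) = 6725.6 s = 112.09 min.
Node shift per orbit = (6725.6/86166) × 360° = 28.10°.
Equatorial spacing = 28.10 × 111.2 km/° = 3125 km.
At 57° latitude, spacing = 3125 × cos(57°) = 1702 km.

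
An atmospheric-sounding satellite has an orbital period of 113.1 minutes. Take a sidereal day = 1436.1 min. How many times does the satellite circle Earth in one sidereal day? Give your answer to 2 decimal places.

T = 113.1 min = 6786.0 s.
Orbits per sidereal day = 86166 / 6786.0 = 12.698.

12.70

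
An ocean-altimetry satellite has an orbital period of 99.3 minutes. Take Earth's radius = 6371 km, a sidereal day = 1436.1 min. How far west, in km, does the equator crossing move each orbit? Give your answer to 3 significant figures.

T = 99.3 min = 5958.0 s.
During one orbit Earth rotates (5958.0 / 86166) × 360° = 24.89°.
At the equator that is 24.89° × (2π·6371/360) km/° = 24.89 × 111.2 = 2768 km.

2770 km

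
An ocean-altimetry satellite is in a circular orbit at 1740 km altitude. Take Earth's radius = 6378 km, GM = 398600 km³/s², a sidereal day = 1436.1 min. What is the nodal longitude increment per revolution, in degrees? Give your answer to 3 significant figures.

30.4°

Semi-major axis a = 6378 + 1740 = 8118 km. Period T = 2π√(a³/μ) = 2π√(8118³/398600) = 7279.2 s = 121.32 min.
During one orbit Earth rotates (7279.2 / 86166) × 360° = 30.41°.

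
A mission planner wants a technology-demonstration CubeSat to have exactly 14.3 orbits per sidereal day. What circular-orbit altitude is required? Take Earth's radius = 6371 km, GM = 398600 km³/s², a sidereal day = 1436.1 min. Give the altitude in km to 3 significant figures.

Required period T = 86166 / 14.3 = 6025.6 s.
From T = 2π√(a³/μ): a = (μ T²/4π²)^(1/3) = (398600 × 6025.6² / 4π²)^(1/3) = 7157 km.
Altitude h = a − R = 7157 − 6371 = 786 km.

786 km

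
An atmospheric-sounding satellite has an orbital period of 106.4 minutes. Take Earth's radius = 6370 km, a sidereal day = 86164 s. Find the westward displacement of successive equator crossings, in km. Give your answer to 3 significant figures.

2970 km

T = 106.4 min = 6384.0 s.
During one orbit Earth rotates (6384.0 / 86164) × 360° = 26.67°.
At the equator that is 26.67° × (2π·6370/360) km/° = 26.67 × 111.2 = 2965 km.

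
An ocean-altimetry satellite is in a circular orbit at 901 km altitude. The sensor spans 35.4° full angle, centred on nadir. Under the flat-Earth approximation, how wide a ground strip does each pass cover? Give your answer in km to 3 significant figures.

Half-angle = 35.4°/2 = 17.7°.
Swath width ≈ 2h·tan(θ/2) = 2 × 901 × tan(17.7°) = 575.1 km.

575 km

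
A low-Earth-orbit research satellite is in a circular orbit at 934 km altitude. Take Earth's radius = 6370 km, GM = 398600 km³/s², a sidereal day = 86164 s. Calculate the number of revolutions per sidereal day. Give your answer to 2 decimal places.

Semi-major axis a = 6370 + 934 = 7304 km. Period T = 2π√(a³/μ) = 2π√(7304³/398600) = 6212.3 s = 103.54 min.
Orbits per sidereal day = 86164 / 6212.3 = 13.870.

13.87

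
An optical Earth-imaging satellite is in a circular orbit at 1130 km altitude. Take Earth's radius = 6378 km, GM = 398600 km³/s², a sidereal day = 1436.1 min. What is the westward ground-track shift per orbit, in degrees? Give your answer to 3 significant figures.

Semi-major axis a = 6378 + 1130 = 7508 km. Period T = 2π√(a³/μ) = 2π√(7508³/398600) = 6474.4 s = 107.91 min.
During one orbit Earth rotates (6474.4 / 86166) × 360° = 27.05°.

27.0°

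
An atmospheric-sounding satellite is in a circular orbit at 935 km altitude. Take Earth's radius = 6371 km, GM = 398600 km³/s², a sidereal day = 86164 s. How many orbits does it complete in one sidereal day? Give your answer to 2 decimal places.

13.86

Semi-major axis a = 6371 + 935 = 7306 km. Period T = 2π√(a³/μ) = 2π√(7306³/398600) = 6214.9 s = 103.58 min.
Orbits per sidereal day = 86164 / 6214.9 = 13.864.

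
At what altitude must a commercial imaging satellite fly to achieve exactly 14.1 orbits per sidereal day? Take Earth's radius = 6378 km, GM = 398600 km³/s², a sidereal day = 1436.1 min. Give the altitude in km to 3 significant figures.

846 km

Required period T = 86166 / 14.1 = 6111.1 s.
From T = 2π√(a³/μ): a = (μ T²/4π²)^(1/3) = (398600 × 6111.1² / 4π²)^(1/3) = 7224 km.
Altitude h = a − R = 7224 − 6378 = 846 km.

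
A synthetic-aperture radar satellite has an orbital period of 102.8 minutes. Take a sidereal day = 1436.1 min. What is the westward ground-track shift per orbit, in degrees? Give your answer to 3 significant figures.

25.8°

T = 102.8 min = 6168.0 s.
During one orbit Earth rotates (6168.0 / 86166) × 360° = 25.77°.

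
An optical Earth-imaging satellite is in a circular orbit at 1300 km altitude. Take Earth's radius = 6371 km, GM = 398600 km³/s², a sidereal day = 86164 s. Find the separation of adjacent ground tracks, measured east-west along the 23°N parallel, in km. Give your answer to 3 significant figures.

2860 km

Semi-major axis a = 6371 + 1300 = 7671 km. Period T = 2π√(a³/μ) = 2π√(7671³/398600) = 6686.4 s = 111.44 min.
Node shift per orbit = (6686.4/86164) × 360° = 27.94°.
Equatorial spacing = 27.94 × 111.2 km/° = 3106 km.
At 23° latitude, spacing = 3106 × cos(23°) = 2859 km.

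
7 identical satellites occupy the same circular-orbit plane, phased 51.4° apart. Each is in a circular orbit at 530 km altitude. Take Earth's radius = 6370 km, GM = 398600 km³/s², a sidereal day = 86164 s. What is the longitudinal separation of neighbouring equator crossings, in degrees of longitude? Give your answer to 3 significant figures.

3.40°

Semi-major axis a = 6370 + 530 = 6900 km. Period T = 2π√(a³/μ) = 2π√(6900³/398600) = 5704.1 s = 95.07 min.
Single-satellite node shift = (5704.1/86164) × 360° = 23.83°.
With 7 satellites evenly phased, successive equator crossings are 23.83/7 = 3.405° apart.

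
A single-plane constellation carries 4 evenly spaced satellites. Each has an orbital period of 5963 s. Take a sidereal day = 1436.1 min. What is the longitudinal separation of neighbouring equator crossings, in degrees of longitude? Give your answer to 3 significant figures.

Single-satellite node shift = (5963.0/86166) × 360° = 24.91°.
With 4 satellites evenly phased, successive equator crossings are 24.91/4 = 6.228° apart.

6.23°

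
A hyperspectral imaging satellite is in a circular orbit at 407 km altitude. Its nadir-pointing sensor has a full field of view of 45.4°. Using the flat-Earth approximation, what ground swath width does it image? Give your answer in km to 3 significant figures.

Half-angle = 45.4°/2 = 22.7°.
Swath width ≈ 2h·tan(θ/2) = 2 × 407 × tan(22.7°) = 340.5 km.

341 km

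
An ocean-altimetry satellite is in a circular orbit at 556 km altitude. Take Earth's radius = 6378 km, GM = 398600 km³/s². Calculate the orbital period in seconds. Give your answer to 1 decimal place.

Semi-major axis a = 6378 + 556 = 6934 km. Period T = 2π√(a³/μ) = 2π√(6934³/398600) = 5746.3 s = 95.77 min.

5746.3 seconds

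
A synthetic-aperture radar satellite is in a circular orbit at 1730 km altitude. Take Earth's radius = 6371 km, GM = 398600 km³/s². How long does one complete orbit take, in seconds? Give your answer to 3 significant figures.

Semi-major axis a = 6371 + 1730 = 8101 km. Period T = 2π√(a³/μ) = 2π√(8101³/398600) = 7256.4 s = 120.94 min.

7260 seconds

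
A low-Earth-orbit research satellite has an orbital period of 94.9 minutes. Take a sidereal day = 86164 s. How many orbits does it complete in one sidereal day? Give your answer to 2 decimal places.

15.13

T = 94.9 min = 5694.0 s.
Orbits per sidereal day = 86164 / 5694.0 = 15.132.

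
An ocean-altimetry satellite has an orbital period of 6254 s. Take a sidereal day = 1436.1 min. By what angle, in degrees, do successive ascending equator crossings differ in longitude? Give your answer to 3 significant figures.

During one orbit Earth rotates (6254.0 / 86166) × 360° = 26.13°.

26.1°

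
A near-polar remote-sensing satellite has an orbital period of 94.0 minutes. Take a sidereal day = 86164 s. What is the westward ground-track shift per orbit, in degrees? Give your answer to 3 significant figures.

T = 94.0 min = 5640.0 s.
During one orbit Earth rotates (5640.0 / 86164) × 360° = 23.56°.

23.6°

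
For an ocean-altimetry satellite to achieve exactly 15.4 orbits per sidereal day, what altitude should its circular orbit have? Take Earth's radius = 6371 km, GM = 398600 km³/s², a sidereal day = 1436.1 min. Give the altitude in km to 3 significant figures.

Required period T = 86166 / 15.4 = 5595.2 s.
From T = 2π√(a³/μ): a = (μ T²/4π²)^(1/3) = (398600 × 5595.2² / 4π²)^(1/3) = 6812 km.
Altitude h = a − R = 6812 − 6371 = 441 km.

441 km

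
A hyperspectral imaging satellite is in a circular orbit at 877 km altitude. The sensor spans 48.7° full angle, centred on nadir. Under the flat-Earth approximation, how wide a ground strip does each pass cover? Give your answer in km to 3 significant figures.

794 km

Half-angle = 48.7°/2 = 24.35°.
Swath width ≈ 2h·tan(θ/2) = 2 × 877 × tan(24.35°) = 793.8 km.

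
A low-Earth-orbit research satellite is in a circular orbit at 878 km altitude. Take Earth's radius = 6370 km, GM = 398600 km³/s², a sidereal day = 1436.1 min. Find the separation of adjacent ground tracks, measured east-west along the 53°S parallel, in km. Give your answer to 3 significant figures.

1720 km

Semi-major axis a = 6370 + 878 = 7248 km. Period T = 2π√(a³/μ) = 2π√(7248³/398600) = 6141.0 s = 102.35 min.
Node shift per orbit = (6141.0/86166) × 360° = 25.66°.
Equatorial spacing = 25.66 × 111.2 km/° = 2852 km.
At 53° latitude, spacing = 2852 × cos(53°) = 1717 km.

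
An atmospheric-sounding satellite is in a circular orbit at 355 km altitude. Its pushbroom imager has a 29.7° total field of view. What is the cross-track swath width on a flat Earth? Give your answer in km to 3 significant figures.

188 km

Half-angle = 29.7°/2 = 14.85°.
Swath width ≈ 2h·tan(θ/2) = 2 × 355 × tan(14.85°) = 188.3 km.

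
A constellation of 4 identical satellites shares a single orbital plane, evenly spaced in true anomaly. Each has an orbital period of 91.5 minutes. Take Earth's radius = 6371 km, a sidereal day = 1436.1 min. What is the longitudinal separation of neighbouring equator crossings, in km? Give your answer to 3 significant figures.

638 km

T = 91.5 min = 5490.0 s.
Single-satellite node shift = (5490.0/86166) × 360° = 22.94°.
With 4 satellites evenly phased, successive equator crossings are 22.94/4 = 5.734° apart.
That is 5.734 × 111.2 = 638 km at the equator.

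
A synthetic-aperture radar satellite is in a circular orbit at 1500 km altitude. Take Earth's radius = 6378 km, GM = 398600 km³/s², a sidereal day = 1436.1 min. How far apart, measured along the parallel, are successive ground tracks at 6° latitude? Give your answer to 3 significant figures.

Semi-major axis a = 6378 + 1500 = 7878 km. Period T = 2π√(a³/μ) = 2π√(7878³/398600) = 6958.8 s = 115.98 min.
Node shift per orbit = (6958.8/86166) × 360° = 29.07°.
Equatorial spacing = 29.07 × 111.3 km/° = 3236 km.
At 6° latitude, spacing = 3236 × cos(6°) = 3219 km.

3220 km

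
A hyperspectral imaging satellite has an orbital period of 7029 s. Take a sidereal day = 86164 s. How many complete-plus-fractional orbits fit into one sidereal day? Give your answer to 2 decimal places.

Orbits per sidereal day = 86164 / 7029.0 = 12.258.

12.26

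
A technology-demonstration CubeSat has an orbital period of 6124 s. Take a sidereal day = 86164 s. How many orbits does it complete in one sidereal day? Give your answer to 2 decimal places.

Orbits per sidereal day = 86164 / 6124.0 = 14.070.

14.07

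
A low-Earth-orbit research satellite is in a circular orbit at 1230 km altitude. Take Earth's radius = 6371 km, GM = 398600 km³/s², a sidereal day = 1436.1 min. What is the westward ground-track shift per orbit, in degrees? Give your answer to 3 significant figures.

Semi-major axis a = 6371 + 1230 = 7601 km. Period T = 2π√(a³/μ) = 2π√(7601³/398600) = 6595.0 s = 109.92 min.
During one orbit Earth rotates (6595.0 / 86166) × 360° = 27.55°.

27.6°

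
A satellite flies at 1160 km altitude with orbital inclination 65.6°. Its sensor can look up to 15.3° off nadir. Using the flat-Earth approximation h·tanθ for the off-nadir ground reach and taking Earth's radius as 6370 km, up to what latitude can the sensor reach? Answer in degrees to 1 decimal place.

68.5°

For a prograde orbit the ground track reaches latitude ±i = ±65.6°.
Sensor half-swath on the ground ≈ 1160·tan(15.3°) = 317 km = 2.85° of latitude.
Maximum observable latitude ≈ 65.6 + 2.85 = 68.5°.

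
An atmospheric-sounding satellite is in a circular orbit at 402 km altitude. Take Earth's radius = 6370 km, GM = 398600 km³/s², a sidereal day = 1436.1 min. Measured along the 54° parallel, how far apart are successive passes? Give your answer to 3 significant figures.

Semi-major axis a = 6370 + 402 = 6772 km. Period T = 2π√(a³/μ) = 2π√(6772³/398600) = 5546.1 s = 92.43 min.
Node shift per orbit = (5546.1/86166) × 360° = 23.17°.
Equatorial spacing = 23.17 × 111.2 km/° = 2576 km.
At 54° latitude, spacing = 2576 × cos(54°) = 1514 km.

1510 km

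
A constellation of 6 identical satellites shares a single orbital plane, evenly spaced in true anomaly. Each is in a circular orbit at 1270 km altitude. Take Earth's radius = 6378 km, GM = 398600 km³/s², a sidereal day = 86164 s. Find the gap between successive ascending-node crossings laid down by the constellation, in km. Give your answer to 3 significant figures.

Semi-major axis a = 6378 + 1270 = 7648 km. Period T = 2π√(a³/μ) = 2π√(7648³/398600) = 6656.3 s = 110.94 min.
Single-satellite node shift = (6656.3/86164) × 360° = 27.81°.
With 6 satellites evenly phased, successive equator crossings are 27.81/6 = 4.635° apart.
That is 4.635 × 111.3 = 516 km at the equator.

516 km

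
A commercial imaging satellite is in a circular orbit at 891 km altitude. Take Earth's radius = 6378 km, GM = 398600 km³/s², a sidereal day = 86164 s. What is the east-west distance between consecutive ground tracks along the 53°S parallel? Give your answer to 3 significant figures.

Semi-major axis a = 6378 + 891 = 7269 km. Period T = 2π√(a³/μ) = 2π√(7269³/398600) = 6167.7 s = 102.79 min.
Node shift per orbit = (6167.7/86164) × 360° = 25.77°.
Equatorial spacing = 25.77 × 111.3 km/° = 2869 km.
At 53° latitude, spacing = 2869 × cos(53°) = 1726 km.

1730 km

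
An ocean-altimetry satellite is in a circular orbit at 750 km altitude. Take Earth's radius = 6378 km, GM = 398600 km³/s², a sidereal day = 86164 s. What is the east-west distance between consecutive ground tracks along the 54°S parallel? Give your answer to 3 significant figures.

1640 km

Semi-major axis a = 6378 + 750 = 7128 km. Period T = 2π√(a³/μ) = 2π√(7128³/398600) = 5989.1 s = 99.82 min.
Node shift per orbit = (5989.1/86164) × 360° = 25.02°.
Equatorial spacing = 25.02 × 111.3 km/° = 2785 km.
At 54° latitude, spacing = 2785 × cos(54°) = 1637 km.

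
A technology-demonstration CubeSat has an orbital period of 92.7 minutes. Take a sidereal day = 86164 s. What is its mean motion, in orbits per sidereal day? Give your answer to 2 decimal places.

T = 92.7 min = 5562.0 s.
Orbits per sidereal day = 86164 / 5562.0 = 15.492.

15.49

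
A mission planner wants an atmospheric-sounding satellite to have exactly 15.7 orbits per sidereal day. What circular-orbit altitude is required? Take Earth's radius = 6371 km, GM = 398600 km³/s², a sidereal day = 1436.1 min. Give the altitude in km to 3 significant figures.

354 km

Required period T = 86166 / 15.7 = 5488.3 s.
From T = 2π√(a³/μ): a = (μ T²/4π²)^(1/3) = (398600 × 5488.3² / 4π²)^(1/3) = 6725 km.
Altitude h = a − R = 6725 − 6371 = 354 km.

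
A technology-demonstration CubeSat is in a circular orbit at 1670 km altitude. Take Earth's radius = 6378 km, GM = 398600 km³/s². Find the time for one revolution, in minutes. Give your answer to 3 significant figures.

Semi-major axis a = 6378 + 1670 = 8048 km. Period T = 2π√(a³/μ) = 2π√(8048³/398600) = 7185.3 s = 119.75 min.

120 min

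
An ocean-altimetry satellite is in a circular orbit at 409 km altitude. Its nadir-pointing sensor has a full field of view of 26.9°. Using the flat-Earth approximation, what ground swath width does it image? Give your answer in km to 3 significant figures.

Half-angle = 26.9°/2 = 13.45°.
Swath width ≈ 2h·tan(θ/2) = 2 × 409 × tan(13.45°) = 195.6 km.

196 km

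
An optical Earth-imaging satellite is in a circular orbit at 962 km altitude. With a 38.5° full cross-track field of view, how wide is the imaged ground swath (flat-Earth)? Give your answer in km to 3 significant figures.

Half-angle = 38.5°/2 = 19.25°.
Swath width ≈ 2h·tan(θ/2) = 2 × 962 × tan(19.25°) = 671.9 km.

672 km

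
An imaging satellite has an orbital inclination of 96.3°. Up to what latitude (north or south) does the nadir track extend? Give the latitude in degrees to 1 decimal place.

83.7°

Retrograde orbit: the ground track reaches ±(180° − i) = ±(180 − 96.3) = ±83.7°.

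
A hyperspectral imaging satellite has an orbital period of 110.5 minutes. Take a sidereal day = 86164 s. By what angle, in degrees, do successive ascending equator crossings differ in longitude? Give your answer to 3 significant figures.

27.7°

T = 110.5 min = 6630.0 s.
During one orbit Earth rotates (6630.0 / 86164) × 360° = 27.70°.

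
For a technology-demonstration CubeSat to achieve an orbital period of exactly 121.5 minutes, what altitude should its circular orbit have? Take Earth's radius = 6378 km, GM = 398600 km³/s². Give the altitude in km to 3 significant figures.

T = 121.5 min = 7290.0 s.
From T = 2π√(a³/μ): a = (μ T²/4π²)^(1/3) = (398600 × 7290.0² / 4π²)^(1/3) = 8126 km.
Altitude h = a − R = 8126 − 6378 = 1748 km.

1750 km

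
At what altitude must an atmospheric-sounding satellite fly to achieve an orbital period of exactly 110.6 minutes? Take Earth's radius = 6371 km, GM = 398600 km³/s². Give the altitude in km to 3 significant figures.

1260 km

T = 110.6 min = 6636.0 s.
From T = 2π√(a³/μ): a = (μ T²/4π²)^(1/3) = (398600 × 6636.0² / 4π²)^(1/3) = 7632 km.
Altitude h = a − R = 7632 − 6371 = 1261 km.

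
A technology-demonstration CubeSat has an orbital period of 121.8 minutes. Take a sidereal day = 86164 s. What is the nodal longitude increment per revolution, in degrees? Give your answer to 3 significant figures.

T = 121.8 min = 7308.0 s.
During one orbit Earth rotates (7308.0 / 86164) × 360° = 30.53°.

30.5°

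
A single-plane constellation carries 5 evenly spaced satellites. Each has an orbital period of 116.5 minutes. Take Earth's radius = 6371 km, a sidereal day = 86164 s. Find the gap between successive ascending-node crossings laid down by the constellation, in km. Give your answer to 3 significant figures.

649 km

T = 116.5 min = 6990.0 s.
Single-satellite node shift = (6990.0/86164) × 360° = 29.20°.
With 5 satellites evenly phased, successive equator crossings are 29.20/5 = 5.841° apart.
That is 5.841 × 111.2 = 649 km at the equator.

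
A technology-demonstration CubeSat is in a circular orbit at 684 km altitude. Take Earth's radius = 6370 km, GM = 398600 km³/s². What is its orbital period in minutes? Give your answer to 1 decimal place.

Semi-major axis a = 6370 + 684 = 7054 km. Period T = 2π√(a³/μ) = 2π√(7054³/398600) = 5896.1 s = 98.27 min.

98.3 min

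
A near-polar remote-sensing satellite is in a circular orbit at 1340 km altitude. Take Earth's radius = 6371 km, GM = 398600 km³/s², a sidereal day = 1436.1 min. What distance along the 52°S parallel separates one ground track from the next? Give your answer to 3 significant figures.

Semi-major axis a = 6371 + 1340 = 7711 km. Period T = 2π√(a³/μ) = 2π√(7711³/398600) = 6738.7 s = 112.31 min.
Node shift per orbit = (6738.7/86166) × 360° = 28.15°.
Equatorial spacing = 28.15 × 111.2 km/° = 3131 km.
At 52° latitude, spacing = 3131 × cos(52°) = 1927 km.

1930 km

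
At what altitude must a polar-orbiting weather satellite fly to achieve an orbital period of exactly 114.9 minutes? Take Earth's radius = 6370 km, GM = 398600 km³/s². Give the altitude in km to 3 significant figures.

T = 114.9 min = 6894.0 s.
From T = 2π√(a³/μ): a = (μ T²/4π²)^(1/3) = (398600 × 6894.0² / 4π²)^(1/3) = 7829 km.
Altitude h = a − R = 7829 − 6370 = 1459 km.

1460 km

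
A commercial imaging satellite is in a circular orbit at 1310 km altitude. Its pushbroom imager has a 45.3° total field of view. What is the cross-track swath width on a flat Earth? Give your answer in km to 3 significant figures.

1090 km

Half-angle = 45.3°/2 = 22.65°.
Swath width ≈ 2h·tan(θ/2) = 2 × 1310 × tan(22.65°) = 1093.3 km.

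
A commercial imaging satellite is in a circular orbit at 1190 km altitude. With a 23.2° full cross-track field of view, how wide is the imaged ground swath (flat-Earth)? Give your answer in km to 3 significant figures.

Half-angle = 23.2°/2 = 11.6°.
Swath width ≈ 2h·tan(θ/2) = 2 × 1190 × tan(11.6°) = 488.5 km.

489 km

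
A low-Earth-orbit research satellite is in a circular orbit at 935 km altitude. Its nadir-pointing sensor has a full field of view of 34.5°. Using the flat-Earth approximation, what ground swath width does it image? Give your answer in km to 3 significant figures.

581 km

Half-angle = 34.5°/2 = 17.25°.
Swath width ≈ 2h·tan(θ/2) = 2 × 935 × tan(17.25°) = 580.7 km.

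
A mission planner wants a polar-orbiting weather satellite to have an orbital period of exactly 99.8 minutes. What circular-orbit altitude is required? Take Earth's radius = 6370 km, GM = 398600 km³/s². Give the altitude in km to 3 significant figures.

T = 99.8 min = 5988.0 s.
From T = 2π√(a³/μ): a = (μ T²/4π²)^(1/3) = (398600 × 5988.0² / 4π²)^(1/3) = 7127 km.
Altitude h = a − R = 7127 − 6370 = 757 km.

757 km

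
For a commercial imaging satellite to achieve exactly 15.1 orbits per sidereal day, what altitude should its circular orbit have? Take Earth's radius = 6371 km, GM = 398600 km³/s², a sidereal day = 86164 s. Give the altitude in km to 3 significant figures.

Required period T = 86164 / 15.1 = 5706.2 s.
From T = 2π√(a³/μ): a = (μ T²/4π²)^(1/3) = (398600 × 5706.2² / 4π²)^(1/3) = 6902 km.
Altitude h = a − R = 6902 − 6371 = 531 km.

531 km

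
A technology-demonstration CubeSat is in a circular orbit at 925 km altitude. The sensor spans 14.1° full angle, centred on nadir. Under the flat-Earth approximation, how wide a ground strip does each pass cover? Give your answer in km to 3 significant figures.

Half-angle = 14.1°/2 = 7.05°.
Swath width ≈ 2h·tan(θ/2) = 2 × 925 × tan(7.05°) = 228.8 km.

229 km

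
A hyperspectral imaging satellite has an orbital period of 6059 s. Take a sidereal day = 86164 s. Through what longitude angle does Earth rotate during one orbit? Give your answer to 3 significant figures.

During one orbit Earth rotates (6059.0 / 86164) × 360° = 25.31°.

25.3°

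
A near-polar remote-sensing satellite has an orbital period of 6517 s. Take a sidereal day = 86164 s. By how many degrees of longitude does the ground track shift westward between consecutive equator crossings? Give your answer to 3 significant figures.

27.2°

During one orbit Earth rotates (6517.0 / 86164) × 360° = 27.23°.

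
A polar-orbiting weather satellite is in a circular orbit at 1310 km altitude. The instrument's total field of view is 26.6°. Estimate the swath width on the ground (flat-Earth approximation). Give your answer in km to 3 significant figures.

619 km

Half-angle = 26.6°/2 = 13.3°.
Swath width ≈ 2h·tan(θ/2) = 2 × 1310 × tan(13.3°) = 619.3 km.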